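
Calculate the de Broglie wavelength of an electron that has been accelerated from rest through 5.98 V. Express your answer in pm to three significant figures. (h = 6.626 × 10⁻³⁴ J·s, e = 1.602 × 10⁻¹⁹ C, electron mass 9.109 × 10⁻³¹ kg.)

KE = eV = 1.602 × 10⁻¹⁹ × 5.980 = 9.580 × 10⁻¹⁹ J.
p = √(2mKE) = √(2 × 9.109 × 10⁻³¹ × 9.580 × 10⁻¹⁹) = 1.321 × 10⁻²⁴ kg·m/s.
λ = h/p = 6.626 × 10⁻³⁴ / 1.321 × 10⁻²⁴ = 5.02 × 10⁻¹⁰ m = 502 pm.

λ = 502 pm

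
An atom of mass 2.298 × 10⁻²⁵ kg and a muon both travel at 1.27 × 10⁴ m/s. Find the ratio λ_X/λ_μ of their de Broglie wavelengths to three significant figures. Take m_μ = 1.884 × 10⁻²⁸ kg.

λ_X/λ_μ = 8.20 × 10⁻⁴

At fixed v, p = mv so λ = h/(mv) ∝ 1/m.
λ_X/λ_μ = m_μ/m_X = 1.884 × 10⁻²⁸/2.298 × 10⁻²⁵ = 8.20 × 10⁻⁴.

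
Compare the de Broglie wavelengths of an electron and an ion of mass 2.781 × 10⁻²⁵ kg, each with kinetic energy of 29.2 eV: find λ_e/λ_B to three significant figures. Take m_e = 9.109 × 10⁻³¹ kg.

λ_e/λ_B = 553

At fixed KE, p = √(2mKE) so λ = h/p ∝ 1/√m.
λ_e/λ_B = √(m_B/m_e) = √(2.781 × 10⁻²⁵/9.109 × 10⁻³¹) = √(3.053 × 10⁵) = 553.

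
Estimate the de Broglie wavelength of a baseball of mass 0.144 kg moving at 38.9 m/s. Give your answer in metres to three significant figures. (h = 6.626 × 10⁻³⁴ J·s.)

λ = 1.18 × 10⁻³⁴ m

p = mv = 0.144 × 38.9 = 5.602 kg·m/s.
λ = h/p = 6.626 × 10⁻³⁴ / 5.602 = 1.18 × 10⁻³⁴ m.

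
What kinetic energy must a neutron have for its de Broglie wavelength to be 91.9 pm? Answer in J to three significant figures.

p = h/λ = 6.626 × 10⁻³⁴ / 9.190 × 10⁻¹¹ = 7.210 × 10⁻²⁴ kg·m/s.
KE = p²/(2m) = (7.210 × 10⁻²⁴)² / (2 × 1.675 × 10⁻²⁷) = 1.552 × 10⁻²⁰ J = 1.55 × 10⁻²⁰ J.

KE = 1.55 × 10⁻²⁰ J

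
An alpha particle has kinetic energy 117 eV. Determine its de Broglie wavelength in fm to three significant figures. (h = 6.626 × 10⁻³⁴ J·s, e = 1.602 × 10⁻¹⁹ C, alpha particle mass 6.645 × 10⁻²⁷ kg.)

KE = 117 eV = 1.874 × 10⁻¹⁷ J.
p = √(2mKE) = √(2 × 6.645 × 10⁻²⁷ × 1.874 × 10⁻¹⁷) = 4.991 × 10⁻²² kg·m/s.
λ = h/p = 6.626 × 10⁻³⁴ / 4.991 × 10⁻²² = 1.33 × 10⁻¹² m = 1330 fm.

λ = 1330 fm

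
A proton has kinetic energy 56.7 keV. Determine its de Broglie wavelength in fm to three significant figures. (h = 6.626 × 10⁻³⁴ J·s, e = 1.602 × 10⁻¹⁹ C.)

KE = 56.7 keV = 9.083 × 10⁻¹⁵ J.
p = √(2mKE) = √(2 × 1.673 × 10⁻²⁷ × 9.083 × 10⁻¹⁵) = 5.513 × 10⁻²¹ kg·m/s.
λ = h/p = 6.626 × 10⁻³⁴ / 5.513 × 10⁻²¹ = 1.20 × 10⁻¹³ m = 120 fm.

λ = 120 fm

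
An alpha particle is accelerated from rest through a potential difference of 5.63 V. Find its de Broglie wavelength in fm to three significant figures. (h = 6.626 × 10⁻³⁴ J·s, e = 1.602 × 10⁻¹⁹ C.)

KE = 2eV = 2 × 1.602 × 10⁻¹⁹ × 5.630 = 1.804 × 10⁻¹⁸ J.
p = √(2mKE) = √(2 × 6.645 × 10⁻²⁷ × 1.804 × 10⁻¹⁸) = 1.548 × 10⁻²² kg·m/s.
λ = h/p = 6.626 × 10⁻³⁴ / 1.548 × 10⁻²² = 4.28 × 10⁻¹² m = 4280 fm.

λ = 4280 fm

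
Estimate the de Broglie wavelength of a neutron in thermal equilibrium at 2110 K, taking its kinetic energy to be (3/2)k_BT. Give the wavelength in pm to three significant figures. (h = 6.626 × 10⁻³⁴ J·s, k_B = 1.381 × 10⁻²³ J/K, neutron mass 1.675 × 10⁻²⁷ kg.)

KE = (3/2)k_BT = 1.5 × 1.381 × 10⁻²³ × 2110 = 4.371 × 10⁻²⁰ J.
p = √(2mKE) = √(2 × 1.675 × 10⁻²⁷ × 4.371 × 10⁻²⁰) = 1.210 × 10⁻²³ kg·m/s.
λ = h/p = 5.48 × 10⁻¹¹ m = 54.8 pm.

λ = 54.8 pm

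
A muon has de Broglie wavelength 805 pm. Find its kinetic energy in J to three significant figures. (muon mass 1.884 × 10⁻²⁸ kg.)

KE = 1.80 × 10⁻²¹ J

p = h/λ = 6.626 × 10⁻³⁴ / 8.050 × 10⁻¹⁰ = 8.231 × 10⁻²⁵ kg·m/s.
KE = p²/(2m) = (8.231 × 10⁻²⁵)² / (2 × 1.884 × 10⁻²⁸) = 1.798 × 10⁻²¹ J = 1.80 × 10⁻²¹ J.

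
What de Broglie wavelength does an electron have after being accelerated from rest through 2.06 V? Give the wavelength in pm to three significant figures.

λ = 855 pm

KE = eV = 1.602 × 10⁻¹⁹ × 2.060 = 3.300 × 10⁻¹⁹ J.
p = √(2mKE) = √(2 × 9.109 × 10⁻³¹ × 3.300 × 10⁻¹⁹) = 7.754 × 10⁻²⁵ kg·m/s.
λ = h/p = 6.626 × 10⁻³⁴ / 7.754 × 10⁻²⁵ = 8.55 × 10⁻¹⁰ m = 855 pm.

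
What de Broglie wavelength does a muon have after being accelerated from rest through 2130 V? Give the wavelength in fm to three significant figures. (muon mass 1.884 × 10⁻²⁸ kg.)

KE = eV = 1.602 × 10⁻¹⁹ × 2130 = 3.412 × 10⁻¹⁶ J.
p = √(2mKE) = √(2 × 1.884 × 10⁻²⁸ × 3.412 × 10⁻¹⁶) = 3.586 × 10⁻²² kg·m/s.
λ = h/p = 6.626 × 10⁻³⁴ / 3.586 × 10⁻²² = 1.85 × 10⁻¹² m = 1850 fm.

λ = 1850 fm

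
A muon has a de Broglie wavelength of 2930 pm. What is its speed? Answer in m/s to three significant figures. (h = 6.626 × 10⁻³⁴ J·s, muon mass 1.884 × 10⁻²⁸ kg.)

v = 1200 m/s

p = h/λ = 6.626 × 10⁻³⁴ / 2.930 × 10⁻⁹ = 2.261 × 10⁻²⁵ kg·m/s.
v = p/m = 2.261 × 10⁻²⁵ / 1.884 × 10⁻²⁸ = 1.20 × 10³ m/s = 1200 m/s.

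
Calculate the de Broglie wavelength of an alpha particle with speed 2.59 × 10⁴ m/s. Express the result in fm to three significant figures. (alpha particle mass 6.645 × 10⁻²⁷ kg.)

p = mv = 6.645 × 10⁻²⁷ × 2.59 × 10⁴ = 1.721 × 10⁻²² kg·m/s.
λ = h/p = 6.626 × 10⁻³⁴ / 1.721 × 10⁻²² = 3.85 × 10⁻¹² m = 3850 fm.

λ = 3850 fm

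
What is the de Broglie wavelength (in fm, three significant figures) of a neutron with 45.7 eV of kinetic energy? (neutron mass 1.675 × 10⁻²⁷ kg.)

λ = 4230 fm

KE = 45.7 eV = 7.321 × 10⁻¹⁸ J.
p = √(2mKE) = √(2 × 1.675 × 10⁻²⁷ × 7.321 × 10⁻¹⁸) = 1.566 × 10⁻²² kg·m/s.
λ = h/p = 6.626 × 10⁻³⁴ / 1.566 × 10⁻²² = 4.23 × 10⁻¹² m = 4230 fm.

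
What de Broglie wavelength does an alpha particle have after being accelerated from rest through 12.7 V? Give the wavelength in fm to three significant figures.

KE = 2eV = 2 × 1.602 × 10⁻¹⁹ × 12.70 = 4.069 × 10⁻¹⁸ J.
p = √(2mKE) = √(2 × 6.645 × 10⁻²⁷ × 4.069 × 10⁻¹⁸) = 2.325 × 10⁻²² kg·m/s.
λ = h/p = 6.626 × 10⁻³⁴ / 2.325 × 10⁻²² = 2.85 × 10⁻¹² m = 2850 fm.

λ = 2850 fm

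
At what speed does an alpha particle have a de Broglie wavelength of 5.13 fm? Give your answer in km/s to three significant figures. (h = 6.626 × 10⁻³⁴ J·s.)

p = h/λ = 6.626 × 10⁻³⁴ / 5.130 × 10⁻¹⁵ = 1.292 × 10⁻¹⁹ kg·m/s.
v = p/m = 1.292 × 10⁻¹⁹ / 6.645 × 10⁻²⁷ = 1.94 × 10⁷ m/s = 1.94 × 10⁴ km/s.

v = 1.94 × 10⁴ km/s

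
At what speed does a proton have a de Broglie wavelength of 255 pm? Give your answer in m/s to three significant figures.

v = 1550 m/s

p = h/λ = 6.626 × 10⁻³⁴ / 2.550 × 10⁻¹⁰ = 2.598 × 10⁻²⁴ kg·m/s.
v = p/m = 2.598 × 10⁻²⁴ / 1.673 × 10⁻²⁷ = 1.55 × 10³ m/s = 1550 m/s.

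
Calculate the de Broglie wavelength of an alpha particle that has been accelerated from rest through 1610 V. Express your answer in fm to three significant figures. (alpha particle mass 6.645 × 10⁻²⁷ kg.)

KE = 2eV = 2 × 1.602 × 10⁻¹⁹ × 1610 = 5.158 × 10⁻¹⁶ J.
p = √(2mKE) = √(2 × 6.645 × 10⁻²⁷ × 5.158 × 10⁻¹⁶) = 2.618 × 10⁻²¹ kg·m/s.
λ = h/p = 6.626 × 10⁻³⁴ / 2.618 × 10⁻²¹ = 2.53 × 10⁻¹³ m = 253 fm.

λ = 253 fm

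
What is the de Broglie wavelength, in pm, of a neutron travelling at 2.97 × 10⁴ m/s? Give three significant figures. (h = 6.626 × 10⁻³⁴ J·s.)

p = mv = 1.675 × 10⁻²⁷ × 2.97 × 10⁴ = 4.975 × 10⁻²³ kg·m/s.
λ = h/p = 6.626 × 10⁻³⁴ / 4.975 × 10⁻²³ = 1.33 × 10⁻¹¹ m = 13.3 pm.

λ = 13.3 pm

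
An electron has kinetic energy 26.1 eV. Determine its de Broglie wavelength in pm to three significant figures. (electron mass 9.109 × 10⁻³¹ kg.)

λ = 240 pm

KE = 26.1 eV = 4.181 × 10⁻¹⁸ J.
p = √(2mKE) = √(2 × 9.109 × 10⁻³¹ × 4.181 × 10⁻¹⁸) = 2.760 × 10⁻²⁴ kg·m/s.
λ = h/p = 6.626 × 10⁻³⁴ / 2.760 × 10⁻²⁴ = 2.40 × 10⁻¹⁰ m = 240 pm.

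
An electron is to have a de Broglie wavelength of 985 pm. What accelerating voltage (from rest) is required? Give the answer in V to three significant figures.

p = h/λ = 6.626 × 10⁻³⁴ / 9.850 × 10⁻¹⁰ = 6.727 × 10⁻²⁵ kg·m/s.
KE = p²/(2m) = 2.484 × 10⁻¹⁹ J.
V = KE/e = 2.484 × 10⁻¹⁹ / (1.602 × 10⁻¹⁹) = 1.55 V.

V = 1.55 V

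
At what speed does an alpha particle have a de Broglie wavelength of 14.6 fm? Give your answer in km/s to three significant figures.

p = h/λ = 6.626 × 10⁻³⁴ / 1.460 × 10⁻¹⁴ = 4.538 × 10⁻²⁰ kg·m/s.
v = p/m = 4.538 × 10⁻²⁰ / 6.645 × 10⁻²⁷ = 6.83 × 10⁶ m/s = 6830 km/s.

v = 6830 km/s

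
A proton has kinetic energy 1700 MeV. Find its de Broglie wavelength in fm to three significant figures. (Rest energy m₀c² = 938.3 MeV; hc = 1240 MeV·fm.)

Total energy E = KE + m₀c² = 1700 + 938.3 = 2638.3 MeV.
(pc)² = E² − (m₀c²)² = (2638.3)² − (938.3)² = 6.080 × 10⁶ MeV², so pc = 2466 MeV.
λ = hc/(pc) = 1240 MeV·fm / 2466 MeV = 0.503 fm.

λ = 0.503 fm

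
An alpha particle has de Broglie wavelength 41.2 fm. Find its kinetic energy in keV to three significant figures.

KE = 121 keV

p = h/λ = 6.626 × 10⁻³⁴ / 4.120 × 10⁻¹⁴ = 1.608 × 10⁻²⁰ kg·m/s.
KE = p²/(2m) = (1.608 × 10⁻²⁰)² / (2 × 6.645 × 10⁻²⁷) = 1.946 × 10⁻¹⁴ J = 121 keV.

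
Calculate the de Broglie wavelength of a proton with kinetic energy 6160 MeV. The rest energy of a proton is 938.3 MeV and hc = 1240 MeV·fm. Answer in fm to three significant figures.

λ = 0.176 fm

Total energy E = KE + m₀c² = 6160 + 938.3 = 7098.3 MeV.
(pc)² = E² − (m₀c²)² = (7098.3)² − (938.3)² = 4.951 × 10⁷ MeV², so pc = 7036 MeV.
λ = hc/(pc) = 1240 MeV·fm / 7036 MeV = 0.176 fm.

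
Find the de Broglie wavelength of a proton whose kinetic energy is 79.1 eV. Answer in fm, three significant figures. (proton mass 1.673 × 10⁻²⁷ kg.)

KE = 79.1 eV = 1.267 × 10⁻¹⁷ J.
p = √(2mKE) = √(2 × 1.673 × 10⁻²⁷ × 1.267 × 10⁻¹⁷) = 2.059 × 10⁻²² kg·m/s.
λ = h/p = 6.626 × 10⁻³⁴ / 2.059 × 10⁻²² = 3.22 × 10⁻¹² m = 3220 fm.

λ = 3220 fm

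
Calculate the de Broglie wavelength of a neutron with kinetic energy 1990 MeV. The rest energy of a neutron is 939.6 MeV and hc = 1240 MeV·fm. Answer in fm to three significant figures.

λ = 0.447 fm

Total energy E = KE + m₀c² = 1990 + 939.6 = 2929.6 MeV.
(pc)² = E² − (m₀c²)² = (2929.6)² − (939.6)² = 7.700 × 10⁶ MeV², so pc = 2775 MeV.
λ = hc/(pc) = 1240 MeV·fm / 2775 MeV = 0.447 fm.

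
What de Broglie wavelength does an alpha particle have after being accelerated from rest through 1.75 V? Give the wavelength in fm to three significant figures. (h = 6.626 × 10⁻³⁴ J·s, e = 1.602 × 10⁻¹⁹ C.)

λ = 7680 fm

KE = 2eV = 2 × 1.602 × 10⁻¹⁹ × 1.750 = 5.607 × 10⁻¹⁹ J.
p = √(2mKE) = √(2 × 6.645 × 10⁻²⁷ × 5.607 × 10⁻¹⁹) = 8.632 × 10⁻²³ kg·m/s.
λ = h/p = 6.626 × 10⁻³⁴ / 8.632 × 10⁻²³ = 7.68 × 10⁻¹² m = 7680 fm.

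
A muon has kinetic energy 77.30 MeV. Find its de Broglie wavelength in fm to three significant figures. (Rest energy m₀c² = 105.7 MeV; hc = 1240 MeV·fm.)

Total energy E = KE + m₀c² = 77.30 + 105.7 = 183.00 MeV.
(pc)² = E² − (m₀c²)² = (183.00)² − (105.7)² = 2.232 × 10⁴ MeV², so pc = 149.4 MeV.
λ = hc/(pc) = 1240 MeV·fm / 149.4 MeV = 8.30 fm.

λ = 8.30 fm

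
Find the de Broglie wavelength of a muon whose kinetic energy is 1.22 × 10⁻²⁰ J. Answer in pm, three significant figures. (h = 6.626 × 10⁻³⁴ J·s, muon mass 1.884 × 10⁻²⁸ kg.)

λ = 309 pm

p = √(2mKE) = √(2 × 1.884 × 10⁻²⁸ × 1.220 × 10⁻²⁰) = 2.144 × 10⁻²⁴ kg·m/s.
λ = h/p = 6.626 × 10⁻³⁴ / 2.144 × 10⁻²⁴ = 3.09 × 10⁻¹⁰ m = 309 pm.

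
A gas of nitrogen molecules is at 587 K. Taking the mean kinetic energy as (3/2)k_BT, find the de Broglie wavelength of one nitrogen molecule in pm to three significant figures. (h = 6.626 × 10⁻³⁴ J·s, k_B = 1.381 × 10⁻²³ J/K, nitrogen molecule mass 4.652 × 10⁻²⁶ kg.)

KE = (3/2)k_BT = 1.5 × 1.381 × 10⁻²³ × 587 = 1.216 × 10⁻²⁰ J.
p = √(2mKE) = √(2 × 4.652 × 10⁻²⁶ × 1.216 × 10⁻²⁰) = 3.364 × 10⁻²³ kg·m/s.
λ = h/p = 1.97 × 10⁻¹¹ m = 19.7 pm.

λ = 19.7 pm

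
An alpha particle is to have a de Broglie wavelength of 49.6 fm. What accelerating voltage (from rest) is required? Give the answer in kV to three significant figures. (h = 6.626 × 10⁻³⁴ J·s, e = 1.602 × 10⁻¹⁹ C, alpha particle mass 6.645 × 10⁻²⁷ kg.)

p = h/λ = 6.626 × 10⁻³⁴ / 4.960 × 10⁻¹⁴ = 1.336 × 10⁻²⁰ kg·m/s.
KE = p²/(2m) = 1.343 × 10⁻¹⁴ J.
V = KE/2e = 1.343 × 10⁻¹⁴ / (2 × 1.602 × 10⁻¹⁹) = 41.9 kV.

V = 41.9 kV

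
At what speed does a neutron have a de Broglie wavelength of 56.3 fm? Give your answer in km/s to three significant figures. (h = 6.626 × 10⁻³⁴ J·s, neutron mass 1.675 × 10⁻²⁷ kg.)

v = 7030 km/s

p = h/λ = 6.626 × 10⁻³⁴ / 5.630 × 10⁻¹⁴ = 1.177 × 10⁻²⁰ kg·m/s.
v = p/m = 1.177 × 10⁻²⁰ / 1.675 × 10⁻²⁷ = 7.03 × 10⁶ m/s = 7030 km/s.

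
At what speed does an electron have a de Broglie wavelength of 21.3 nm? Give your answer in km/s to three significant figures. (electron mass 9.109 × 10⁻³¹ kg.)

v = 34.2 km/s

p = h/λ = 6.626 × 10⁻³⁴ / 2.130 × 10⁻⁸ = 3.111 × 10⁻²⁶ kg·m/s.
v = p/m = 3.111 × 10⁻²⁶ / 9.109 × 10⁻³¹ = 3.42 × 10⁴ m/s = 34.2 km/s.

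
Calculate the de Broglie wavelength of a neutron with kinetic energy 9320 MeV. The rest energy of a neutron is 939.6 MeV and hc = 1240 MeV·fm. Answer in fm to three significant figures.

Total energy E = KE + m₀c² = 9320 + 939.6 = 10259.6 MeV.
(pc)² = E² − (m₀c²)² = (10259.6)² − (939.6)² = 1.044 × 10⁸ MeV², so pc = 1.022 × 10⁴ MeV.
λ = hc/(pc) = 1240 MeV·fm / 1.022 × 10⁴ MeV = 0.121 fm.

λ = 0.121 fm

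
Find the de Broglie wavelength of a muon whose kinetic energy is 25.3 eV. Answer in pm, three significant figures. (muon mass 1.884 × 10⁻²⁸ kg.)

KE = 25.3 eV = 4.053 × 10⁻¹⁸ J.
p = √(2mKE) = √(2 × 1.884 × 10⁻²⁸ × 4.053 × 10⁻¹⁸) = 3.908 × 10⁻²³ kg·m/s.
λ = h/p = 6.626 × 10⁻³⁴ / 3.908 × 10⁻²³ = 1.70 × 10⁻¹¹ m = 17.0 pm.

λ = 17.0 pm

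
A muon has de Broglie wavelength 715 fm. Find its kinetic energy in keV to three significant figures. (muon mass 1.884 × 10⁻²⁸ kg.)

p = h/λ = 6.626 × 10⁻³⁴ / 7.150 × 10⁻¹³ = 9.267 × 10⁻²² kg·m/s.
KE = p²/(2m) = (9.267 × 10⁻²²)² / (2 × 1.884 × 10⁻²⁸) = 2.279 × 10⁻¹⁵ J = 14.2 keV.

KE = 14.2 keV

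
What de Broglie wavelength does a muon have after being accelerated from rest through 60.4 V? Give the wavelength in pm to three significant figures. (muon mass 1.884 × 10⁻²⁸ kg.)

λ = 11.0 pm

KE = eV = 1.602 × 10⁻¹⁹ × 60.40 = 9.676 × 10⁻¹⁸ J.
p = √(2mKE) = √(2 × 1.884 × 10⁻²⁸ × 9.676 × 10⁻¹⁸) = 6.038 × 10⁻²³ kg·m/s.
λ = h/p = 6.626 × 10⁻³⁴ / 6.038 × 10⁻²³ = 1.10 × 10⁻¹¹ m = 11.0 pm.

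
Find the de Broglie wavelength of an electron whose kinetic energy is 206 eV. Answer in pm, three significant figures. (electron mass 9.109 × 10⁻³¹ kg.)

KE = 206 eV = 3.300 × 10⁻¹⁷ J.
p = √(2mKE) = √(2 × 9.109 × 10⁻³¹ × 3.300 × 10⁻¹⁷) = 7.754 × 10⁻²⁴ kg·m/s.
λ = h/p = 6.626 × 10⁻³⁴ / 7.754 × 10⁻²⁴ = 8.55 × 10⁻¹¹ m = 85.5 pm.

λ = 85.5 pm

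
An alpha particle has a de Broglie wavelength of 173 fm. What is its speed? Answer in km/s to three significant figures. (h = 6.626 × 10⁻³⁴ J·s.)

v = 576 km/s

p = h/λ = 6.626 × 10⁻³⁴ / 1.730 × 10⁻¹³ = 3.830 × 10⁻²¹ kg·m/s.
v = p/m = 3.830 × 10⁻²¹ / 6.645 × 10⁻²⁷ = 5.76 × 10⁵ m/s = 576 km/s.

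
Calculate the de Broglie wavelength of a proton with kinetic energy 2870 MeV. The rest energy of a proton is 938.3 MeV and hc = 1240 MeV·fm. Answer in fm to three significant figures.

λ = 0.336 fm

Total energy E = KE + m₀c² = 2870 + 938.3 = 3808.3 MeV.
(pc)² = E² − (m₀c²)² = (3808.3)² − (938.3)² = 1.362 × 10⁷ MeV², so pc = 3691 MeV.
λ = hc/(pc) = 1240 MeV·fm / 3691 MeV = 0.336 fm.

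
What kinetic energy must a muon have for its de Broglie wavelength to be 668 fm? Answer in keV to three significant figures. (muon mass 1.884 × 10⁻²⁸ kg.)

KE = 16.3 keV

p = h/λ = 6.626 × 10⁻³⁴ / 6.680 × 10⁻¹³ = 9.919 × 10⁻²² kg·m/s.
KE = p²/(2m) = (9.919 × 10⁻²²)² / (2 × 1.884 × 10⁻²⁸) = 2.611 × 10⁻¹⁵ J = 16.3 keV.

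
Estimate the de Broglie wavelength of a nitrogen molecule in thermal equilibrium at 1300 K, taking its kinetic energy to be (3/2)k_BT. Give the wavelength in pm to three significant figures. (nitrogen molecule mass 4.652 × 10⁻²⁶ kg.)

λ = 13.2 pm

KE = (3/2)k_BT = 1.5 × 1.381 × 10⁻²³ × 1300 = 2.693 × 10⁻²⁰ J.
p = √(2mKE) = √(2 × 4.652 × 10⁻²⁶ × 2.693 × 10⁻²⁰) = 5.006 × 10⁻²³ kg·m/s.
λ = h/p = 1.32 × 10⁻¹¹ m = 13.2 pm.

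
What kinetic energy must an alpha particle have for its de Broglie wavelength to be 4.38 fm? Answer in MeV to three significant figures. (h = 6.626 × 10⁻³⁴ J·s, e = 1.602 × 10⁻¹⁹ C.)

KE = 10.7 MeV

p = h/λ = 6.626 × 10⁻³⁴ / 4.380 × 10⁻¹⁵ = 1.513 × 10⁻¹⁹ kg·m/s.
KE = p²/(2m) = (1.513 × 10⁻¹⁹)² / (2 × 6.645 × 10⁻²⁷) = 1.722 × 10⁻¹² J = 10.7 MeV.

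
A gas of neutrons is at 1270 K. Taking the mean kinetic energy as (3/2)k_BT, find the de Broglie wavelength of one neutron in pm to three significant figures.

KE = (3/2)k_BT = 1.5 × 1.381 × 10⁻²³ × 1270 = 2.631 × 10⁻²⁰ J.
p = √(2mKE) = √(2 × 1.675 × 10⁻²⁷ × 2.631 × 10⁻²⁰) = 9.388 × 10⁻²⁴ kg·m/s.
λ = h/p = 7.06 × 10⁻¹¹ m = 70.6 pm.

λ = 70.6 pm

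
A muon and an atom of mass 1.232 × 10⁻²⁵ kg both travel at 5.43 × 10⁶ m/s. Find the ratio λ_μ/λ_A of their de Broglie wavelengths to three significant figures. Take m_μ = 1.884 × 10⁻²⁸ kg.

At fixed v, p = mv so λ = h/(mv) ∝ 1/m.
λ_μ/λ_A = m_A/m_μ = 1.232 × 10⁻²⁵/1.884 × 10⁻²⁸ = 654.

λ_μ/λ_A = 654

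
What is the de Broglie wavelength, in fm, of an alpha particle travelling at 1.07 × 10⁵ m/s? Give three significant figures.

λ = 932 fm

p = mv = 6.645 × 10⁻²⁷ × 1.07 × 10⁵ = 7.110 × 10⁻²² kg·m/s.
λ = h/p = 6.626 × 10⁻³⁴ / 7.110 × 10⁻²² = 9.32 × 10⁻¹³ m = 932 fm.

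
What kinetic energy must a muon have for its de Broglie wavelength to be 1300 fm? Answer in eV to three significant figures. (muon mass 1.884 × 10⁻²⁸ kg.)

p = h/λ = 6.626 × 10⁻³⁴ / 1.300 × 10⁻¹² = 5.097 × 10⁻²² kg·m/s.
KE = p²/(2m) = (5.097 × 10⁻²²)² / (2 × 1.884 × 10⁻²⁸) = 6.895 × 10⁻¹⁶ J = 4300 eV.

KE = 4300 eV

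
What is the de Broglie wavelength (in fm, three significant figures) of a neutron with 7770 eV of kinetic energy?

λ = 324 fm

KE = 7770 eV = 1.245 × 10⁻¹⁵ J.
p = √(2mKE) = √(2 × 1.675 × 10⁻²⁷ × 1.245 × 10⁻¹⁵) = 2.042 × 10⁻²¹ kg·m/s.
λ = h/p = 6.626 × 10⁻³⁴ / 2.042 × 10⁻²¹ = 3.24 × 10⁻¹³ m = 324 fm.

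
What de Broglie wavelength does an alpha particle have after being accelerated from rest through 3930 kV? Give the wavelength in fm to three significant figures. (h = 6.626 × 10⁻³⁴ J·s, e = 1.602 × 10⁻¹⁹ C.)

λ = 5.12 fm

KE = 2eV = 2 × 1.602 × 10⁻¹⁹ × 3.930 × 10⁶ = 1.259 × 10⁻¹² J.
p = √(2mKE) = √(2 × 6.645 × 10⁻²⁷ × 1.259 × 10⁻¹²) = 1.294 × 10⁻¹⁹ kg·m/s.
λ = h/p = 6.626 × 10⁻³⁴ / 1.294 × 10⁻¹⁹ = 5.12 × 10⁻¹⁵ m = 5.12 fm.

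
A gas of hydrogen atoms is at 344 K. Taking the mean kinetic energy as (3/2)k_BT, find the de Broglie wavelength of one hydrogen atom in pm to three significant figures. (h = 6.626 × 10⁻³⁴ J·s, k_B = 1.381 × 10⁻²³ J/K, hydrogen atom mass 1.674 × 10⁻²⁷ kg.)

λ = 136 pm

KE = (3/2)k_BT = 1.5 × 1.381 × 10⁻²³ × 344 = 7.126 × 10⁻²¹ J.
p = √(2mKE) = √(2 × 1.674 × 10⁻²⁷ × 7.126 × 10⁻²¹) = 4.884 × 10⁻²⁴ kg·m/s.
λ = h/p = 1.36 × 10⁻¹⁰ m = 136 pm.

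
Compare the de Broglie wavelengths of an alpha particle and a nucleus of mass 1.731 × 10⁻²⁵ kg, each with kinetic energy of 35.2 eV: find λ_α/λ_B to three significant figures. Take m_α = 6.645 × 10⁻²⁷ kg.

At fixed KE, p = √(2mKE) so λ = h/p ∝ 1/√m.
λ_α/λ_B = √(m_B/m_α) = √(1.731 × 10⁻²⁵/6.645 × 10⁻²⁷) = √(26.05) = 5.10.

λ_α/λ_B = 5.10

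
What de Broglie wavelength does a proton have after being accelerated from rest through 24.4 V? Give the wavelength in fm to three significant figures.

λ = 5790 fm

KE = eV = 1.602 × 10⁻¹⁹ × 24.40 = 3.909 × 10⁻¹⁸ J.
p = √(2mKE) = √(2 × 1.673 × 10⁻²⁷ × 3.909 × 10⁻¹⁸) = 1.144 × 10⁻²² kg·m/s.
λ = h/p = 6.626 × 10⁻³⁴ / 1.144 × 10⁻²² = 5.79 × 10⁻¹² m = 5790 fm.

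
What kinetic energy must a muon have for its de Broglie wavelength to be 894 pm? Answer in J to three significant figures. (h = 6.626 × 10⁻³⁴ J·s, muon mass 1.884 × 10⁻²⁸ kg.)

KE = 1.46 × 10⁻²¹ J

p = h/λ = 6.626 × 10⁻³⁴ / 8.940 × 10⁻¹⁰ = 7.412 × 10⁻²⁵ kg·m/s.
KE = p²/(2m) = (7.412 × 10⁻²⁵)² / (2 × 1.884 × 10⁻²⁸) = 1.458 × 10⁻²¹ J = 1.46 × 10⁻²¹ J.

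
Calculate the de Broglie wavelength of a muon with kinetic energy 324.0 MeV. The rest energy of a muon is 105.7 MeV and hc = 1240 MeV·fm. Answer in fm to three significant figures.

λ = 2.98 fm

Total energy E = KE + m₀c² = 324.0 + 105.7 = 429.7 MeV.
(pc)² = E² − (m₀c²)² = (429.7)² − (105.7)² = 1.735 × 10⁵ MeV², so pc = 416.5 MeV.
λ = hc/(pc) = 1240 MeV·fm / 416.5 MeV = 2.98 fm.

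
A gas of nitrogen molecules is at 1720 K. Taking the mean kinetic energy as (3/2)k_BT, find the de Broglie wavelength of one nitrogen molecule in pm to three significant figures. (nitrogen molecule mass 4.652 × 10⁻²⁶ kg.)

λ = 11.5 pm

KE = (3/2)k_BT = 1.5 × 1.381 × 10⁻²³ × 1720 = 3.563 × 10⁻²⁰ J.
p = √(2mKE) = √(2 × 4.652 × 10⁻²⁶ × 3.563 × 10⁻²⁰) = 5.758 × 10⁻²³ kg·m/s.
λ = h/p = 1.15 × 10⁻¹¹ m = 11.5 pm.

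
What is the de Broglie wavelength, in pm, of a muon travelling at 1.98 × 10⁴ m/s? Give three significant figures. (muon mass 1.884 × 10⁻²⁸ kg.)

λ = 178 pm

p = mv = 1.884 × 10⁻²⁸ × 1.98 × 10⁴ = 3.730 × 10⁻²⁴ kg·m/s.
λ = h/p = 6.626 × 10⁻³⁴ / 3.730 × 10⁻²⁴ = 1.78 × 10⁻¹⁰ m = 178 pm.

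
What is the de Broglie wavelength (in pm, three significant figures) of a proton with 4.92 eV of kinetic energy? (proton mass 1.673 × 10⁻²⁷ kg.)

KE = 4.92 eV = 7.882 × 10⁻¹⁹ J.
p = √(2mKE) = √(2 × 1.673 × 10⁻²⁷ × 7.882 × 10⁻¹⁹) = 5.135 × 10⁻²³ kg·m/s.
λ = h/p = 6.626 × 10⁻³⁴ / 5.135 × 10⁻²³ = 1.29 × 10⁻¹¹ m = 12.9 pm.

λ = 12.9 pm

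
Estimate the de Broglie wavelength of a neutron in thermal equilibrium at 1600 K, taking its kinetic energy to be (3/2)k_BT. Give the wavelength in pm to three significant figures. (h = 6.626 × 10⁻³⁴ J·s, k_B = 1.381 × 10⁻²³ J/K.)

λ = 62.9 pm

KE = (3/2)k_BT = 1.5 × 1.381 × 10⁻²³ × 1600 = 3.314 × 10⁻²⁰ J.
p = √(2mKE) = √(2 × 1.675 × 10⁻²⁷ × 3.314 × 10⁻²⁰) = 1.054 × 10⁻²³ kg·m/s.
λ = h/p = 6.29 × 10⁻¹¹ m = 62.9 pm.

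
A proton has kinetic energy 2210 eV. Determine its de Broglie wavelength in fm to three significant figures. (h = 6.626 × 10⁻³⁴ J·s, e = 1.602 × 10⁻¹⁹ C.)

KE = 2210 eV = 3.540 × 10⁻¹⁶ J.
p = √(2mKE) = √(2 × 1.673 × 10⁻²⁷ × 3.540 × 10⁻¹⁶) = 1.088 × 10⁻²¹ kg·m/s.
λ = h/p = 6.626 × 10⁻³⁴ / 1.088 × 10⁻²¹ = 6.09 × 10⁻¹³ m = 609 fm.

λ = 609 fm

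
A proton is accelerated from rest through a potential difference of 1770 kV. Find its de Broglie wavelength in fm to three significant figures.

λ = 21.5 fm

KE = eV = 1.602 × 10⁻¹⁹ × 1.770 × 10⁶ = 2.836 × 10⁻¹³ J.
p = √(2mKE) = √(2 × 1.673 × 10⁻²⁷ × 2.836 × 10⁻¹³) = 3.080 × 10⁻²⁰ kg·m/s.
λ = h/p = 6.626 × 10⁻³⁴ / 3.080 × 10⁻²⁰ = 2.15 × 10⁻¹⁴ m = 21.5 fm.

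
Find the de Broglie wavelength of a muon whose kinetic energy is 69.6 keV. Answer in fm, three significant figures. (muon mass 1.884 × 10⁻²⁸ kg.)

λ = 323 fm

KE = 69.6 keV = 1.115 × 10⁻¹⁴ J.
p = √(2mKE) = √(2 × 1.884 × 10⁻²⁸ × 1.115 × 10⁻¹⁴) = 2.050 × 10⁻²¹ kg·m/s.
λ = h/p = 6.626 × 10⁻³⁴ / 2.050 × 10⁻²¹ = 3.23 × 10⁻¹³ m = 323 fm.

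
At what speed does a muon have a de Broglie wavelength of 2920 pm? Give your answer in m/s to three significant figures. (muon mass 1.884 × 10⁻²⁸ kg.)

v = 1200 m/s

p = h/λ = 6.626 × 10⁻³⁴ / 2.920 × 10⁻⁹ = 2.269 × 10⁻²⁵ kg·m/s.
v = p/m = 2.269 × 10⁻²⁵ / 1.884 × 10⁻²⁸ = 1.20 × 10³ m/s = 1200 m/s.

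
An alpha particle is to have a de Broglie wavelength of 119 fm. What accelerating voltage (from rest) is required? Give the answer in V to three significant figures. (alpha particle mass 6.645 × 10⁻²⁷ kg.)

p = h/λ = 6.626 × 10⁻³⁴ / 1.190 × 10⁻¹³ = 5.568 × 10⁻²¹ kg·m/s.
KE = p²/(2m) = 2.333 × 10⁻¹⁵ J.
V = KE/2e = 2.333 × 10⁻¹⁵ / (2 × 1.602 × 10⁻¹⁹) = 7280 V.

V = 7280 V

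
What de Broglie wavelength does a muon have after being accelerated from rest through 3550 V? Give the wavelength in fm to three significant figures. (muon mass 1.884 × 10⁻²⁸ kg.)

λ = 1430 fm

KE = eV = 1.602 × 10⁻¹⁹ × 3550 = 5.687 × 10⁻¹⁶ J.
p = √(2mKE) = √(2 × 1.884 × 10⁻²⁸ × 5.687 × 10⁻¹⁶) = 4.629 × 10⁻²² kg·m/s.
λ = h/p = 6.626 × 10⁻³⁴ / 4.629 × 10⁻²² = 1.43 × 10⁻¹² m = 1430 fm.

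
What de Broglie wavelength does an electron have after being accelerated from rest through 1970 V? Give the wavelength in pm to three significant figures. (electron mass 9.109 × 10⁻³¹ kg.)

KE = eV = 1.602 × 10⁻¹⁹ × 1970 = 3.156 × 10⁻¹⁶ J.
p = √(2mKE) = √(2 × 9.109 × 10⁻³¹ × 3.156 × 10⁻¹⁶) = 2.398 × 10⁻²³ kg·m/s.
λ = h/p = 6.626 × 10⁻³⁴ / 2.398 × 10⁻²³ = 2.76 × 10⁻¹¹ m = 27.6 pm.

λ = 27.6 pm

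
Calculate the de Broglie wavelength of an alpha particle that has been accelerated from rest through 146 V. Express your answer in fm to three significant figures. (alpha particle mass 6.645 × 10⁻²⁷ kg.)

KE = 2eV = 2 × 1.602 × 10⁻¹⁹ × 146.0 = 4.678 × 10⁻¹⁷ J.
p = √(2mKE) = √(2 × 6.645 × 10⁻²⁷ × 4.678 × 10⁻¹⁷) = 7.885 × 10⁻²² kg·m/s.
λ = h/p = 6.626 × 10⁻³⁴ / 7.885 × 10⁻²² = 8.40 × 10⁻¹³ m = 840 fm.

λ = 840 fm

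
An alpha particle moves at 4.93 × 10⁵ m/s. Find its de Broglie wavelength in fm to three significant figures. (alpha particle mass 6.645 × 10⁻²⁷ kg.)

p = mv = 6.645 × 10⁻²⁷ × 4.93 × 10⁵ = 3.276 × 10⁻²¹ kg·m/s.
λ = h/p = 6.626 × 10⁻³⁴ / 3.276 × 10⁻²¹ = 2.02 × 10⁻¹³ m = 202 fm.

λ = 202 fm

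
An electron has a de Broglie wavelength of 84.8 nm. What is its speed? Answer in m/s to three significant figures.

p = h/λ = 6.626 × 10⁻³⁴ / 8.480 × 10⁻⁸ = 7.814 × 10⁻²⁷ kg·m/s.
v = p/m = 7.814 × 10⁻²⁷ / 9.109 × 10⁻³¹ = 8.58 × 10³ m/s = 8580 m/s.

v = 8580 m/s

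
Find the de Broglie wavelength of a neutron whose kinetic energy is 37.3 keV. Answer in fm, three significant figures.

KE = 37.3 keV = 5.975 × 10⁻¹⁵ J.
p = √(2mKE) = √(2 × 1.675 × 10⁻²⁷ × 5.975 × 10⁻¹⁵) = 4.474 × 10⁻²¹ kg·m/s.
λ = h/p = 6.626 × 10⁻³⁴ / 4.474 × 10⁻²¹ = 1.48 × 10⁻¹³ m = 148 fm.

λ = 148 fm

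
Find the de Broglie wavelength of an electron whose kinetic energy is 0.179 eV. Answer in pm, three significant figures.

KE = 0.179 eV = 2.868 × 10⁻²⁰ J.
p = √(2mKE) = √(2 × 9.109 × 10⁻³¹ × 2.868 × 10⁻²⁰) = 2.286 × 10⁻²⁵ kg·m/s.
λ = h/p = 6.626 × 10⁻³⁴ / 2.286 × 10⁻²⁵ = 2.90 × 10⁻⁹ m = 2900 pm.

λ = 2900 pm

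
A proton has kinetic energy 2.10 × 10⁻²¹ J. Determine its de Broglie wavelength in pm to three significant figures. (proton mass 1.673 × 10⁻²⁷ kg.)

p = √(2mKE) = √(2 × 1.673 × 10⁻²⁷ × 2.100 × 10⁻²¹) = 2.651 × 10⁻²⁴ kg·m/s.
λ = h/p = 6.626 × 10⁻³⁴ / 2.651 × 10⁻²⁴ = 2.50 × 10⁻¹⁰ m = 250 pm.

λ = 250 pm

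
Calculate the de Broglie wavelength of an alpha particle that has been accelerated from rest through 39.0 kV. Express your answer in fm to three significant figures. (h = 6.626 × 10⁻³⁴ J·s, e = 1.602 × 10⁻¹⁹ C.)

KE = 2eV = 2 × 1.602 × 10⁻¹⁹ × 3.900 × 10⁴ = 1.250 × 10⁻¹⁴ J.
p = √(2mKE) = √(2 × 6.645 × 10⁻²⁷ × 1.250 × 10⁻¹⁴) = 1.289 × 10⁻²⁰ kg·m/s.
λ = h/p = 6.626 × 10⁻³⁴ / 1.289 × 10⁻²⁰ = 5.14 × 10⁻¹⁴ m = 51.4 fm.

λ = 51.4 fm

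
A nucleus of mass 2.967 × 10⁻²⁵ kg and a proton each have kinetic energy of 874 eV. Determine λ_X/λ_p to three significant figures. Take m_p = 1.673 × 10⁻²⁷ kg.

At fixed KE, p = √(2mKE) so λ = h/p ∝ 1/√m.
λ_X/λ_p = √(m_p/m_X) = √(1.673 × 10⁻²⁷/2.967 × 10⁻²⁵) = √(5.639 × 10⁻³) = 0.0751.

λ_X/λ_p = 0.0751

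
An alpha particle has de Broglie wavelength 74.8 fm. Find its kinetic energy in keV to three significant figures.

p = h/λ = 6.626 × 10⁻³⁴ / 7.480 × 10⁻¹⁴ = 8.858 × 10⁻²¹ kg·m/s.
KE = p²/(2m) = (8.858 × 10⁻²¹)² / (2 × 6.645 × 10⁻²⁷) = 5.904 × 10⁻¹⁵ J = 36.9 keV.

KE = 36.9 keV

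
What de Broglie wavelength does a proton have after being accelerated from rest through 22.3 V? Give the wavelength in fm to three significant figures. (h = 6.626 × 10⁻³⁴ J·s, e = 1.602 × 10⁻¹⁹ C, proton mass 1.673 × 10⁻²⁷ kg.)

λ = 6060 fm

KE = eV = 1.602 × 10⁻¹⁹ × 22.30 = 3.572 × 10⁻¹⁸ J.
p = √(2mKE) = √(2 × 1.673 × 10⁻²⁷ × 3.572 × 10⁻¹⁸) = 1.093 × 10⁻²² kg·m/s.
λ = h/p = 6.626 × 10⁻³⁴ / 1.093 × 10⁻²² = 6.06 × 10⁻¹² m = 6060 fm.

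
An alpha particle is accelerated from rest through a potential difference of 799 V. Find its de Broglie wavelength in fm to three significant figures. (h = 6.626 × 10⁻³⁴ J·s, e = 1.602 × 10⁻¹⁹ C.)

λ = 359 fm

KE = 2eV = 2 × 1.602 × 10⁻¹⁹ × 799.0 = 2.560 × 10⁻¹⁶ J.
p = √(2mKE) = √(2 × 6.645 × 10⁻²⁷ × 2.560 × 10⁻¹⁶) = 1.845 × 10⁻²¹ kg·m/s.
λ = h/p = 6.626 × 10⁻³⁴ / 1.845 × 10⁻²¹ = 3.59 × 10⁻¹³ m = 359 fm.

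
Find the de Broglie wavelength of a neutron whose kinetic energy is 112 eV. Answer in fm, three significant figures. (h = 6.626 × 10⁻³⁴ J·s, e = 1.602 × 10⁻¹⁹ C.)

KE = 112 eV = 1.794 × 10⁻¹⁷ J.
p = √(2mKE) = √(2 × 1.675 × 10⁻²⁷ × 1.794 × 10⁻¹⁷) = 2.452 × 10⁻²² kg·m/s.
λ = h/p = 6.626 × 10⁻³⁴ / 2.452 × 10⁻²² = 2.70 × 10⁻¹² m = 2700 fm.

λ = 2700 fm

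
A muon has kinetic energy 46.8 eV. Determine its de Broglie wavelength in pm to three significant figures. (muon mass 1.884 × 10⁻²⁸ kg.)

λ = 12.5 pm

KE = 46.8 eV = 7.497 × 10⁻¹⁸ J.
p = √(2mKE) = √(2 × 1.884 × 10⁻²⁸ × 7.497 × 10⁻¹⁸) = 5.315 × 10⁻²³ kg·m/s.
λ = h/p = 6.626 × 10⁻³⁴ / 5.315 × 10⁻²³ = 1.25 × 10⁻¹¹ m = 12.5 pm.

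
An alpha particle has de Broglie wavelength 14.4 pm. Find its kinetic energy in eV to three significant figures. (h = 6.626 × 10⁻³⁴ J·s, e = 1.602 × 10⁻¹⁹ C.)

p = h/λ = 6.626 × 10⁻³⁴ / 1.440 × 10⁻¹¹ = 4.601 × 10⁻²³ kg·m/s.
KE = p²/(2m) = (4.601 × 10⁻²³)² / (2 × 6.645 × 10⁻²⁷) = 1.593 × 10⁻¹⁹ J = 0.994 eV.

KE = 0.994 eV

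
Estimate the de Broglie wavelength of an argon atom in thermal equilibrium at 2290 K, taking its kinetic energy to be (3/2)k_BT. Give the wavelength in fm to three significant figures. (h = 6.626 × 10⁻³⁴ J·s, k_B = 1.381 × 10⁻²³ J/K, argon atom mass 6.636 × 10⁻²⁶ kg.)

KE = (3/2)k_BT = 1.5 × 1.381 × 10⁻²³ × 2290 = 4.744 × 10⁻²⁰ J.
p = √(2mKE) = √(2 × 6.636 × 10⁻²⁶ × 4.744 × 10⁻²⁰) = 7.935 × 10⁻²³ kg·m/s.
λ = h/p = 8.35 × 10⁻¹² m = 8350 fm.

λ = 8350 fm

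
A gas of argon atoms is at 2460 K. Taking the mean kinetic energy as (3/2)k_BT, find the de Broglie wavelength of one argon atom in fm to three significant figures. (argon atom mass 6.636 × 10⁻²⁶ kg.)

KE = (3/2)k_BT = 1.5 × 1.381 × 10⁻²³ × 2460 = 5.096 × 10⁻²⁰ J.
p = √(2mKE) = √(2 × 6.636 × 10⁻²⁶ × 5.096 × 10⁻²⁰) = 8.224 × 10⁻²³ kg·m/s.
λ = h/p = 8.06 × 10⁻¹² m = 8060 fm.

λ = 8060 fm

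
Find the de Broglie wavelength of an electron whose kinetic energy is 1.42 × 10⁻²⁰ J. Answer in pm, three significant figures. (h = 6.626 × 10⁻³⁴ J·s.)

p = √(2mKE) = √(2 × 9.109 × 10⁻³¹ × 1.420 × 10⁻²⁰) = 1.608 × 10⁻²⁵ kg·m/s.
λ = h/p = 6.626 × 10⁻³⁴ / 1.608 × 10⁻²⁵ = 4.12 × 10⁻⁹ m = 4120 pm.

λ = 4120 pm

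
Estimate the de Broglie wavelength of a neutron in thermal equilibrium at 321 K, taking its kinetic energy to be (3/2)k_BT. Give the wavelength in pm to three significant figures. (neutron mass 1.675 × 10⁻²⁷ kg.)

KE = (3/2)k_BT = 1.5 × 1.381 × 10⁻²³ × 321 = 6.650 × 10⁻²¹ J.
p = √(2mKE) = √(2 × 1.675 × 10⁻²⁷ × 6.650 × 10⁻²¹) = 4.720 × 10⁻²⁴ kg·m/s.
λ = h/p = 1.40 × 10⁻¹⁰ m = 140 pm.

λ = 140 pm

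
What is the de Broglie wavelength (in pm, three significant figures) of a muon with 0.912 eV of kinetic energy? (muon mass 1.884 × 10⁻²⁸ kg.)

λ = 89.3 pm

KE = 0.912 eV = 1.461 × 10⁻¹⁹ J.
p = √(2mKE) = √(2 × 1.884 × 10⁻²⁸ × 1.461 × 10⁻¹⁹) = 7.420 × 10⁻²⁴ kg·m/s.
λ = h/p = 6.626 × 10⁻³⁴ / 7.420 × 10⁻²⁴ = 8.93 × 10⁻¹¹ m = 89.3 pm.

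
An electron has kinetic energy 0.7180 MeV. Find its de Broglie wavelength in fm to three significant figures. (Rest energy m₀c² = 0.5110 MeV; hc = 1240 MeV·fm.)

λ = 1110 fm

Total energy E = KE + m₀c² = 0.7180 + 0.5110 = 1.2290 MeV.
(pc)² = E² − (m₀c²)² = (1.2290)² − (0.5110)² = 1.249 MeV², so pc = 1.118 MeV.
λ = hc/(pc) = 1240 MeV·fm / 1.118 MeV = 1110 fm.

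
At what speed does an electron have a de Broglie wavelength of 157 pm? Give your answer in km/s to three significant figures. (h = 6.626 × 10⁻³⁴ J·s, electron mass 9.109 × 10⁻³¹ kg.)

v = 4630 km/s

p = h/λ = 6.626 × 10⁻³⁴ / 1.570 × 10⁻¹⁰ = 4.220 × 10⁻²⁴ kg·m/s.
v = p/m = 4.220 × 10⁻²⁴ / 9.109 × 10⁻³¹ = 4.63 × 10⁶ m/s = 4630 km/s.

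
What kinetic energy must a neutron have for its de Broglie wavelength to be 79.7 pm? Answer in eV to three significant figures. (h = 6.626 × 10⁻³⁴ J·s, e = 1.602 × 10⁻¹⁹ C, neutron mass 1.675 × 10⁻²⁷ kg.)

KE = 0.129 eV

p = h/λ = 6.626 × 10⁻³⁴ / 7.970 × 10⁻¹¹ = 8.314 × 10⁻²⁴ kg·m/s.
KE = p²/(2m) = (8.314 × 10⁻²⁴)² / (2 × 1.675 × 10⁻²⁷) = 2.063 × 10⁻²⁰ J = 0.129 eV.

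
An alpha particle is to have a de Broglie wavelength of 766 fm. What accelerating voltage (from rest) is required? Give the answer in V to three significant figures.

p = h/λ = 6.626 × 10⁻³⁴ / 7.660 × 10⁻¹³ = 8.650 × 10⁻²² kg·m/s.
KE = p²/(2m) = 5.630 × 10⁻¹⁷ J.
V = KE/2e = 5.630 × 10⁻¹⁷ / (2 × 1.602 × 10⁻¹⁹) = 176 V.

V = 176 V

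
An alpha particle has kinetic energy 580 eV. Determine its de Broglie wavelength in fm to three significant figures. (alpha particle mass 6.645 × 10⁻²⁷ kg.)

KE = 580 eV = 9.292 × 10⁻¹⁷ J.
p = √(2mKE) = √(2 × 6.645 × 10⁻²⁷ × 9.292 × 10⁻¹⁷) = 1.111 × 10⁻²¹ kg·m/s.
λ = h/p = 6.626 × 10⁻³⁴ / 1.111 × 10⁻²¹ = 5.96 × 10⁻¹³ m = 596 fm.

λ = 596 fm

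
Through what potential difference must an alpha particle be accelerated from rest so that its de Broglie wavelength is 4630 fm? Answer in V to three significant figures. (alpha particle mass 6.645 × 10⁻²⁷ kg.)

p = h/λ = 6.626 × 10⁻³⁴ / 4.630 × 10⁻¹² = 1.431 × 10⁻²² kg·m/s.
KE = p²/(2m) = 1.541 × 10⁻¹⁸ J.
V = KE/2e = 1.541 × 10⁻¹⁸ / (2 × 1.602 × 10⁻¹⁹) = 4.81 V.

V = 4.81 V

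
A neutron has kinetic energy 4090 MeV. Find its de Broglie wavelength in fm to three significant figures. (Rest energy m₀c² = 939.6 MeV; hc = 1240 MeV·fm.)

Total energy E = KE + m₀c² = 4090 + 939.6 = 5029.6 MeV.
(pc)² = E² − (m₀c²)² = (5029.6)² − (939.6)² = 2.441 × 10⁷ MeV², so pc = 4941 MeV.
λ = hc/(pc) = 1240 MeV·fm / 4941 MeV = 0.251 fm.

λ = 0.251 fm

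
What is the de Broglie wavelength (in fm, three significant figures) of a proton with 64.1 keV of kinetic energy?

KE = 64.1 keV = 1.027 × 10⁻¹⁴ J.
p = √(2mKE) = √(2 × 1.673 × 10⁻²⁷ × 1.027 × 10⁻¹⁴) = 5.862 × 10⁻²¹ kg·m/s.
λ = h/p = 6.626 × 10⁻³⁴ / 5.862 × 10⁻²¹ = 1.13 × 10⁻¹³ m = 113 fm.

λ = 113 fm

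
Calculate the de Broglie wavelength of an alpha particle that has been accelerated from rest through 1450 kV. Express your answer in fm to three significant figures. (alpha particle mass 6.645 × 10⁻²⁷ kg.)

KE = 2eV = 2 × 1.602 × 10⁻¹⁹ × 1.450 × 10⁶ = 4.646 × 10⁻¹³ J.
p = √(2mKE) = √(2 × 6.645 × 10⁻²⁷ × 4.646 × 10⁻¹³) = 7.858 × 10⁻²⁰ kg·m/s.
λ = h/p = 6.626 × 10⁻³⁴ / 7.858 × 10⁻²⁰ = 8.43 × 10⁻¹⁵ m = 8.43 fm.

λ = 8.43 fm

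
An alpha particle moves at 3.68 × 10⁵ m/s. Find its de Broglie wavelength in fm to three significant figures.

p = mv = 6.645 × 10⁻²⁷ × 3.68 × 10⁵ = 2.445 × 10⁻²¹ kg·m/s.
λ = h/p = 6.626 × 10⁻³⁴ / 2.445 × 10⁻²¹ = 2.71 × 10⁻¹³ m = 271 fm.

λ = 271 fm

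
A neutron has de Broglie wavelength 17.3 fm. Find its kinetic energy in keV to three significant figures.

KE = 2730 keV

p = h/λ = 6.626 × 10⁻³⁴ / 1.730 × 10⁻¹⁴ = 3.830 × 10⁻²⁰ kg·m/s.
KE = p²/(2m) = (3.830 × 10⁻²⁰)² / (2 × 1.675 × 10⁻²⁷) = 4.379 × 10⁻¹³ J = 2730 keV.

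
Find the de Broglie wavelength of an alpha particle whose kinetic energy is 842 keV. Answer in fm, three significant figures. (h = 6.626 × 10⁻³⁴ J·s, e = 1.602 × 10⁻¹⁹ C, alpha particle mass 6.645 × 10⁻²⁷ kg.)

KE = 842 keV = 1.349 × 10⁻¹³ J.
p = √(2mKE) = √(2 × 6.645 × 10⁻²⁷ × 1.349 × 10⁻¹³) = 4.234 × 10⁻²⁰ kg·m/s.
λ = h/p = 6.626 × 10⁻³⁴ / 4.234 × 10⁻²⁰ = 1.56 × 10⁻¹⁴ m = 15.6 fm.

λ = 15.6 fm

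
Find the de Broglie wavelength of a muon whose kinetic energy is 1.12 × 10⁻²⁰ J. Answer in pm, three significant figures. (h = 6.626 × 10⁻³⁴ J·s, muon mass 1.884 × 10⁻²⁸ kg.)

λ = 323 pm

p = √(2mKE) = √(2 × 1.884 × 10⁻²⁸ × 1.120 × 10⁻²⁰) = 2.054 × 10⁻²⁴ kg·m/s.
λ = h/p = 6.626 × 10⁻³⁴ / 2.054 × 10⁻²⁴ = 3.23 × 10⁻¹⁰ m = 323 pm.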